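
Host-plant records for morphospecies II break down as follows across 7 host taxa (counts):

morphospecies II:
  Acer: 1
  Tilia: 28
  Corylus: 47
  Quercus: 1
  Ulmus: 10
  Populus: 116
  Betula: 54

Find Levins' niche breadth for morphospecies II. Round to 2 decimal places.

3.39

Proportions for morphospecies II (n=257): 1/257=0.0039, 28/257=0.1089, 47/257=0.1829, 1/257=0.0039, 10/257=0.0389, 116/257=0.4514, 54/257=0.2101
Σpᵢ² = 0.0039² + 0.1089² + 0.1829² + 0.0039² + 0.0389² + 0.4514² + 0.2101² = 0.000015 + 0.011859 + 0.033452 + 0.000015 + 0.001513 + 0.203762 + 0.044142 = 0.294758
B = 1 / 0.294758 = 3.3926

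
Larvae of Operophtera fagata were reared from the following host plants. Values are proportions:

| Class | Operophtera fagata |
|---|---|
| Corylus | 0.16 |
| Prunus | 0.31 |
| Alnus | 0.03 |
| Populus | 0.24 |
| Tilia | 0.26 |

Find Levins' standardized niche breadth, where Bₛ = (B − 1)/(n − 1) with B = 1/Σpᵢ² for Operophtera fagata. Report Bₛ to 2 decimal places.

0.76

Σpᵢ² = 0.16² + 0.31² + 0.03² + 0.24² + 0.26² = 0.0256 + 0.0961 + 0.0009 + 0.0576 + 0.0676 = 0.2478
B = 1 / 0.2478 = 4.0355
Bₛ = (B − 1)/(n − 1) = (4.0355 − 1)/(5 − 1) = 3.0355/4 = 0.7589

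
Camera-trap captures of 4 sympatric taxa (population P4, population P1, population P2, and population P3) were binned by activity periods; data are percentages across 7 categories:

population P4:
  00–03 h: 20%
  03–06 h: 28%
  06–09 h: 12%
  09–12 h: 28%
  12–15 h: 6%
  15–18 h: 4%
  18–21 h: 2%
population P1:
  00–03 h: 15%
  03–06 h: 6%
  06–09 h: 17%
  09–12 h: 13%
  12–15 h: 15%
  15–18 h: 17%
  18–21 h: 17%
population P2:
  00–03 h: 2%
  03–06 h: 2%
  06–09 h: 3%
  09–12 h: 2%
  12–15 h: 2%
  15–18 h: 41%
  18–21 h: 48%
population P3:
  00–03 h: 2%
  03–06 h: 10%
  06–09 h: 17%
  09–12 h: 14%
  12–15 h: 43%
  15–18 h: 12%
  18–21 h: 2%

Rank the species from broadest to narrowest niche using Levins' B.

population P1 > population P4 > population P3 > population P2

Convert percentages to proportions (divide by 100).
Σp_P4ᵢ² = 0.20² + 0.28² + 0.12² + 0.28² + 0.06² + 0.04² + 0.02² = 0.0400 + 0.0784 + 0.0144 + 0.0784 + 0.0036 + 0.0016 + 0.0004 = 0.2168
B_P4 = 1 / 0.2168 = 4.6125
Σp_P1ᵢ² = 0.15² + 0.06² + 0.17² + 0.13² + 0.15² + 0.17² + 0.17² = 0.0225 + 0.0036 + 0.0289 + 0.0169 + 0.0225 + 0.0289 + 0.0289 = 0.1522
B_P1 = 1 / 0.1522 = 6.5703
Σp_P2ᵢ² = 0.02² + 0.02² + 0.03² + 0.02² + 0.02² + 0.41² + 0.48² = 0.0004 + 0.0004 + 0.0009 + 0.0004 + 0.0004 + 0.1681 + 0.2304 = 0.4010
B_P2 = 1 / 0.4010 = 2.4938
Σp_P3ᵢ² = 0.02² + 0.10² + 0.17² + 0.14² + 0.43² + 0.12² + 0.02² = 0.0004 + 0.0100 + 0.0289 + 0.0196 + 0.1849 + 0.0144 + 0.0004 = 0.2586
B_P3 = 1 / 0.2586 = 3.8670
Ranking by B (broadest → narrowest): population P1 (6.57) > population P4 (4.61) > population P3 (3.87) > population P2 (2.49)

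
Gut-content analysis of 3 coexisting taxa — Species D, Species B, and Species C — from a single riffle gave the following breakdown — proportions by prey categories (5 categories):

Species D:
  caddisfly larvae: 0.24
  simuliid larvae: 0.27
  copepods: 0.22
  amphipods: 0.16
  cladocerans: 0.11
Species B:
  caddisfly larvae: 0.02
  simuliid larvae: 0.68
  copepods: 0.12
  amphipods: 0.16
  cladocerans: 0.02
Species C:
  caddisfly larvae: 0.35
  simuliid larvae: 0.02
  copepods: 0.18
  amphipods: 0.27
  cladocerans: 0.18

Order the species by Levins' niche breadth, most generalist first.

Species D > Species C > Species B

Σp_Dᵢ² = 0.24² + 0.27² + 0.22² + 0.16² + 0.11² = 0.0576 + 0.0729 + 0.0484 + 0.0256 + 0.0121 = 0.2166
B_D = 1 / 0.2166 = 4.6168
Σp_Bᵢ² = 0.02² + 0.68² + 0.12² + 0.16² + 0.02² = 0.0004 + 0.4624 + 0.0144 + 0.0256 + 0.0004 = 0.5032
B_B = 1 / 0.5032 = 1.9873
Σp_Cᵢ² = 0.35² + 0.02² + 0.18² + 0.27² + 0.18² = 0.1225 + 0.0004 + 0.0324 + 0.0729 + 0.0324 = 0.2606
B_C = 1 / 0.2606 = 3.8373
Ranking by B (broadest → narrowest): Species D (4.62) > Species C (3.84) > Species B (1.99)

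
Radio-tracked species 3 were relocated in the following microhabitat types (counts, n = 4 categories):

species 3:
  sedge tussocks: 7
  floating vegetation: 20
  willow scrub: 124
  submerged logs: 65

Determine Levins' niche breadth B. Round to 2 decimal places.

Proportions for species 3 (n=216): 7/216=0.0324, 20/216=0.0926, 124/216=0.5741, 65/216=0.3009
Σpᵢ² = 0.0324² + 0.0926² + 0.5741² + 0.3009² = 0.001050 + 0.008575 + 0.329591 + 0.090541 = 0.429757
B = 1 / 0.429757 = 2.3269

2.33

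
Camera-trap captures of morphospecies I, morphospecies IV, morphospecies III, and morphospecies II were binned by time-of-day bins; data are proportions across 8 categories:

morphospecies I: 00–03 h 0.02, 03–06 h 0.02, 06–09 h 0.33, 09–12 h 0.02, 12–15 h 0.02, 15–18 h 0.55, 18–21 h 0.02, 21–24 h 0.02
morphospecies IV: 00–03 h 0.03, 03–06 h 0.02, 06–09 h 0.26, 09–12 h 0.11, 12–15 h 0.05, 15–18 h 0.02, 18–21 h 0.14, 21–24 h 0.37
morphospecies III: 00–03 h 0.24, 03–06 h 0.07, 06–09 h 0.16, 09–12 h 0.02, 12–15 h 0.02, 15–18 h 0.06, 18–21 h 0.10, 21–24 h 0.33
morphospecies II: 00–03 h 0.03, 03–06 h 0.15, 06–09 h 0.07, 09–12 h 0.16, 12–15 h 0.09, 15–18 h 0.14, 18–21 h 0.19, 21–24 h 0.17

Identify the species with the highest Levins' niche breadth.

morphospecies II

Σp_Iᵢ² = 0.02² + 0.02² + 0.33² + 0.02² + 0.02² + 0.55² + 0.02² + 0.02² = 0.0004 + 0.0004 + 0.1089 + 0.0004 + 0.0004 + 0.3025 + 0.0004 + 0.0004 = 0.4138
B_I = 1 / 0.4138 = 2.4166
Σp_IVᵢ² = 0.03² + 0.02² + 0.26² + 0.11² + 0.05² + 0.02² + 0.14² + 0.37² = 0.0009 + 0.0004 + 0.0676 + 0.0121 + 0.0025 + 0.0004 + 0.0196 + 0.1369 = 0.2404
B_IV = 1 / 0.2404 = 4.1597
Σp_IIIᵢ² = 0.24² + 0.07² + 0.16² + 0.02² + 0.02² + 0.06² + 0.10² + 0.33² = 0.0576 + 0.0049 + 0.0256 + 0.0004 + 0.0004 + 0.0036 + 0.0100 + 0.1089 = 0.2114
B_III = 1 / 0.2114 = 4.7304
Σp_IIᵢ² = 0.03² + 0.15² + 0.07² + 0.16² + 0.09² + 0.14² + 0.19² + 0.17² = 0.0009 + 0.0225 + 0.0049 + 0.0256 + 0.0081 + 0.0196 + 0.0361 + 0.0289 = 0.1466
B_II = 1 / 0.1466 = 6.8213
Highest B → broadest niche (most generalist): morphospecies II (B = 6.82).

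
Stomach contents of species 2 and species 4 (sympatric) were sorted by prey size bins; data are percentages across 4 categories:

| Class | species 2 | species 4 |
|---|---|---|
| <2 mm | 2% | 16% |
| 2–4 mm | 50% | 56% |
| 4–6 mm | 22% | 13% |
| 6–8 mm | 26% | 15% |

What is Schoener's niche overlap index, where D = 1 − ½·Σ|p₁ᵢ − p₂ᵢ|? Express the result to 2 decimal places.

0.80

Convert percentages to proportions (divide by 100).
Σ|p₁ᵢ − p₂ᵢ| = 0.14 + 0.06 + 0.09 + 0.11 = 0.40
D = 1 − ½ × 0.40 = 1 − 0.200 = 0.8000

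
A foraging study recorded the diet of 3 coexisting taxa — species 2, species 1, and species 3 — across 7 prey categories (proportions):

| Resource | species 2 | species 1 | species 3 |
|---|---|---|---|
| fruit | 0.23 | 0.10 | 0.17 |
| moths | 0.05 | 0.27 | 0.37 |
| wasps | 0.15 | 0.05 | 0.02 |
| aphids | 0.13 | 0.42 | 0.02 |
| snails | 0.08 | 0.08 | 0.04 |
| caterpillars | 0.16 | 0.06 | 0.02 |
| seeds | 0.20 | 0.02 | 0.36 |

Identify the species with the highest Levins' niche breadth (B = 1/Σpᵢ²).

Σp_2ᵢ² = 0.23² + 0.05² + 0.15² + 0.13² + 0.08² + 0.16² + 0.20² = 0.0529 + 0.0025 + 0.0225 + 0.0169 + 0.0064 + 0.0256 + 0.0400 = 0.1668
B_2 = 1 / 0.1668 = 5.9952
Σp_1ᵢ² = 0.10² + 0.27² + 0.05² + 0.42² + 0.08² + 0.06² + 0.02² = 0.0100 + 0.0729 + 0.0025 + 0.1764 + 0.0064 + 0.0036 + 0.0004 = 0.2722
B_1 = 1 / 0.2722 = 3.6738
Σp_3ᵢ² = 0.17² + 0.37² + 0.02² + 0.02² + 0.04² + 0.02² + 0.36² = 0.0289 + 0.1369 + 0.0004 + 0.0004 + 0.0016 + 0.0004 + 0.1296 = 0.2982
B_3 = 1 / 0.2982 = 3.3535
Highest B → broadest niche (most generalist): species 2 (B = 6.00).

species 2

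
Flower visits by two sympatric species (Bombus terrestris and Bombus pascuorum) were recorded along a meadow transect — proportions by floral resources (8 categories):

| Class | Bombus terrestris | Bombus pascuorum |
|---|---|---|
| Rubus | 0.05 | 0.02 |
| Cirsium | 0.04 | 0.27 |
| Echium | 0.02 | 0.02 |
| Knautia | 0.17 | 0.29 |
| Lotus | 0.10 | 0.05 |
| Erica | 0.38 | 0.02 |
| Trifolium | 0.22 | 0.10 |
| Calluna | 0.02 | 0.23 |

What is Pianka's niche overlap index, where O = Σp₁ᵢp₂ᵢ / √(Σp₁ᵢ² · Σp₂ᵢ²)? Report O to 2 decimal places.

0.44

Σ p₁ᵢp₂ᵢ = 0.0010 + 0.0108 + 0.0004 + 0.0493 + 0.0050 + 0.0076 + 0.0220 + 0.0046 = 0.1007
Σp_1ᵢ² = 0.05² + 0.04² + 0.02² + 0.17² + 0.10² + 0.38² + 0.22² + 0.02² = 0.0025 + 0.0016 + 0.0004 + 0.0289 + 0.0100 + 0.1444 + 0.0484 + 0.0004 = 0.2366
Σp_2ᵢ² = 0.02² + 0.27² + 0.02² + 0.29² + 0.05² + 0.02² + 0.10² + 0.23² = 0.0004 + 0.0729 + 0.0004 + 0.0841 + 0.0025 + 0.0004 + 0.0100 + 0.0529 = 0.2236
O = 0.1007 / √(0.2366 × 0.2236) = 0.1007 / 0.23001 = 0.4378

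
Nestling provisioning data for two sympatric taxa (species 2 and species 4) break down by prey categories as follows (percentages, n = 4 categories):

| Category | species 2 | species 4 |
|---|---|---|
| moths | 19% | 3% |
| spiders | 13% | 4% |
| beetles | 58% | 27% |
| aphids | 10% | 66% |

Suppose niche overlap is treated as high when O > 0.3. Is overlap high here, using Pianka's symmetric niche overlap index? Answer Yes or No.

Convert percentages to proportions (divide by 100).
Σ p₁ᵢp₂ᵢ = 0.0057 + 0.0052 + 0.1566 + 0.0660 = 0.2335
Σp_1ᵢ² = 0.19² + 0.13² + 0.58² + 0.10² = 0.0361 + 0.0169 + 0.3364 + 0.0100 = 0.3994
Σp_2ᵢ² = 0.03² + 0.04² + 0.27² + 0.66² = 0.0009 + 0.0016 + 0.0729 + 0.4356 = 0.5110
O = 0.2335 / √(0.3994 × 0.5110) = 0.2335 / 0.45177 = 0.5169
O = 0.5169 > 0.3 → Yes.

Yes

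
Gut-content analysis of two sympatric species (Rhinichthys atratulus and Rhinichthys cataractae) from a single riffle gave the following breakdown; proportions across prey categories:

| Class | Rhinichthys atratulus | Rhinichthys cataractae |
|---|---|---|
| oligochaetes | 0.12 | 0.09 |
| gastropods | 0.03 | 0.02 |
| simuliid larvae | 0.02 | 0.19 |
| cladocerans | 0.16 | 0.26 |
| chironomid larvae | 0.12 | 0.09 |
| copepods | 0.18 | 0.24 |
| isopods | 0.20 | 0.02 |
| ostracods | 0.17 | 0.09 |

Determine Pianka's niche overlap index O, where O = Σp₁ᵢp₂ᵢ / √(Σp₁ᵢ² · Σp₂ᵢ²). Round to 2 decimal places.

Σ p₁ᵢp₂ᵢ = 0.0108 + 0.0006 + 0.0038 + 0.0416 + 0.0108 + 0.0432 + 0.0040 + 0.0153 = 0.1301
Σp_1ᵢ² = 0.12² + 0.03² + 0.02² + 0.16² + 0.12² + 0.18² + 0.20² + 0.17² = 0.0144 + 0.0009 + 0.0004 + 0.0256 + 0.0144 + 0.0324 + 0.0400 + 0.0289 = 0.1570
Σp_2ᵢ² = 0.09² + 0.02² + 0.19² + 0.26² + 0.09² + 0.24² + 0.02² + 0.09² = 0.0081 + 0.0004 + 0.0361 + 0.0676 + 0.0081 + 0.0576 + 0.0004 + 0.0081 = 0.1864
O = 0.1301 / √(0.1570 × 0.1864) = 0.1301 / 0.17107 = 0.7605

0.76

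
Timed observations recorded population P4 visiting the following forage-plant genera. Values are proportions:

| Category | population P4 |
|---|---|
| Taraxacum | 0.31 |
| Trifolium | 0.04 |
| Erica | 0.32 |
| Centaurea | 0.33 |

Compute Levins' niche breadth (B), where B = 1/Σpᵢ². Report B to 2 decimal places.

Σpᵢ² = 0.31² + 0.04² + 0.32² + 0.33² = 0.0961 + 0.0016 + 0.1024 + 0.1089 = 0.3090
B = 1 / 0.3090 = 3.2362

3.24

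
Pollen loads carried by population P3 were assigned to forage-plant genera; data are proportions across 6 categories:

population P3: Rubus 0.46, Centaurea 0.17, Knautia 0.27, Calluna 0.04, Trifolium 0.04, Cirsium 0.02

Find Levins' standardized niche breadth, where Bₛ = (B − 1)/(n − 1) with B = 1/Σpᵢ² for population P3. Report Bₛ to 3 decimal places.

0.431

Σpᵢ² = 0.46² + 0.17² + 0.27² + 0.04² + 0.04² + 0.02² = 0.2116 + 0.0289 + 0.0729 + 0.0016 + 0.0016 + 0.0004 = 0.3170
B = 1 / 0.3170 = 3.15457
Bₛ = (B − 1)/(n − 1) = (3.15457 − 1)/(6 − 1) = 2.15457/5 = 0.43091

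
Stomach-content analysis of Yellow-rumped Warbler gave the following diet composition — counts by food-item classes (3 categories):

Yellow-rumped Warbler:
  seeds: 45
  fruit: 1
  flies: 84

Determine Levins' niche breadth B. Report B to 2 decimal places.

1.86

Proportions for Yellow-rumped Warbler (n=130): 45/130=0.3462, 1/130=0.0077, 84/130=0.6462
Σpᵢ² = 0.3462² + 0.0077² + 0.6462² = 0.119854 + 0.000059 + 0.417574 = 0.537487
B = 1 / 0.537487 = 1.8605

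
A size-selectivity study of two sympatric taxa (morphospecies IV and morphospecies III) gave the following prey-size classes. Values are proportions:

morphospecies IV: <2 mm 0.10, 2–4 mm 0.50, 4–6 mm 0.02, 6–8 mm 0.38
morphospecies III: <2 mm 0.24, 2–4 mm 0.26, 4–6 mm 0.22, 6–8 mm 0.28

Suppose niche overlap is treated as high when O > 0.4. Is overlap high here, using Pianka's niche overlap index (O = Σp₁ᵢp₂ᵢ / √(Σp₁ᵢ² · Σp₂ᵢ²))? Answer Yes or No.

Σ p₁ᵢp₂ᵢ = 0.0240 + 0.1300 + 0.0044 + 0.1064 = 0.2648
Σp_1ᵢ² = 0.10² + 0.50² + 0.02² + 0.38² = 0.0100 + 0.2500 + 0.0004 + 0.1444 = 0.4048
Σp_2ᵢ² = 0.24² + 0.26² + 0.22² + 0.28² = 0.0576 + 0.0676 + 0.0484 + 0.0784 = 0.2520
O = 0.2648 / √(0.4048 × 0.2520) = 0.2648 / 0.31939 = 0.8291
O = 0.8291 > 0.4 → Yes.

Yes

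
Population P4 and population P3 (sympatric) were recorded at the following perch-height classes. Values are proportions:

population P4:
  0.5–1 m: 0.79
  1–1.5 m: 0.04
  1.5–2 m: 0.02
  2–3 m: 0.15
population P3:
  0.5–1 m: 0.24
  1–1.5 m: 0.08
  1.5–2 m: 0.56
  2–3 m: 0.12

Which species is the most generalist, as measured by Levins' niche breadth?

population P3

Σp_P4ᵢ² = 0.79² + 0.04² + 0.02² + 0.15² = 0.6241 + 0.0016 + 0.0004 + 0.0225 = 0.6486
B_P4 = 1 / 0.6486 = 1.5418
Σp_P3ᵢ² = 0.24² + 0.08² + 0.56² + 0.12² = 0.0576 + 0.0064 + 0.3136 + 0.0144 = 0.3920
B_P3 = 1 / 0.3920 = 2.5510
Highest B → broadest niche (most generalist): population P3 (B = 2.55).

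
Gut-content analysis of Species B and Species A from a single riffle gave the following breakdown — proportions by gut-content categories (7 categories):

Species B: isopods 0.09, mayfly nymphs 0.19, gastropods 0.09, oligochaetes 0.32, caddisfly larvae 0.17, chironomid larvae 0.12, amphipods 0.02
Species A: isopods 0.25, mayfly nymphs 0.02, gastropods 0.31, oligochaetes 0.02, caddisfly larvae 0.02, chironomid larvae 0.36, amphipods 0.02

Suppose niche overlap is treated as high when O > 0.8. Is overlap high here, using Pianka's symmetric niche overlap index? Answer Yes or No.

Σ p₁ᵢp₂ᵢ = 0.0225 + 0.0038 + 0.0279 + 0.0064 + 0.0034 + 0.0432 + 0.0004 = 0.1076
Σp_1ᵢ² = 0.09² + 0.19² + 0.09² + 0.32² + 0.17² + 0.12² + 0.02² = 0.0081 + 0.0361 + 0.0081 + 0.1024 + 0.0289 + 0.0144 + 0.0004 = 0.1984
Σp_2ᵢ² = 0.25² + 0.02² + 0.31² + 0.02² + 0.02² + 0.36² + 0.02² = 0.0625 + 0.0004 + 0.0961 + 0.0004 + 0.0004 + 0.1296 + 0.0004 = 0.2898
O = 0.1076 / √(0.1984 × 0.2898) = 0.1076 / 0.23978 = 0.4487
O = 0.4487 < 0.8 → No.

No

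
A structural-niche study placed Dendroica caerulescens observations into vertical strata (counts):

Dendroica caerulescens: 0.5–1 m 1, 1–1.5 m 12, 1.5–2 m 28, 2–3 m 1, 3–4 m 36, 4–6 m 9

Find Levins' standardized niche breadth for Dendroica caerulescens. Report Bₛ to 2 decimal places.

Proportions for Dendroica caerulescens (n=87): 1/87=0.0115, 12/87=0.1379, 28/87=0.3218, 1/87=0.0115, 36/87=0.4138, 9/87=0.1034
Σpᵢ² = 0.0115² + 0.1379² + 0.3218² + 0.0115² + 0.4138² + 0.1034² = 0.000132 + 0.019016 + 0.103555 + 0.000132 + 0.171230 + 0.010692 = 0.304757
B = 1 / 0.304757 = 3.2813
Bₛ = (B − 1)/(n − 1) = (3.2813 − 1)/(6 − 1) = 2.2813/5 = 0.4563

0.46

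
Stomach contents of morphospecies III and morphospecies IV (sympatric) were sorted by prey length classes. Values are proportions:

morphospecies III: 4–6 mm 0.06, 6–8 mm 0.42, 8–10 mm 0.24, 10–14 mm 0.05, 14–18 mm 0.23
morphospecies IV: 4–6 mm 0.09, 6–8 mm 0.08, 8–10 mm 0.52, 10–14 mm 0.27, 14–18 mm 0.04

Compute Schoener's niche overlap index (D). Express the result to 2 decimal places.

0.47

Σ|p₁ᵢ − p₂ᵢ| = 0.03 + 0.34 + 0.28 + 0.22 + 0.19 = 1.06
D = 1 − ½ × 1.06 = 1 − 0.530 = 0.4700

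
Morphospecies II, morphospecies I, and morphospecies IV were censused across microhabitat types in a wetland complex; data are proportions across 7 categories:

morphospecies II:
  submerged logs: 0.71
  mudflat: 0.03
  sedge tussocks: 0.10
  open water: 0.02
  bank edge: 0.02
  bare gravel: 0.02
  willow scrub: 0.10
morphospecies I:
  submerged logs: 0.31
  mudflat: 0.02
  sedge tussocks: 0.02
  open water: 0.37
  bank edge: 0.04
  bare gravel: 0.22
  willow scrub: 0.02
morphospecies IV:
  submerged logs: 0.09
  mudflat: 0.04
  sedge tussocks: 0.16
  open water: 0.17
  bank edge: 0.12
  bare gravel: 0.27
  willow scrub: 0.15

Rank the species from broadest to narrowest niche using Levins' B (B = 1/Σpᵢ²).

Σp_IIᵢ² = 0.71² + 0.03² + 0.10² + 0.02² + 0.02² + 0.02² + 0.10² = 0.5041 + 0.0009 + 0.0100 + 0.0004 + 0.0004 + 0.0004 + 0.0100 = 0.5262
B_II = 1 / 0.5262 = 1.9004
Σp_Iᵢ² = 0.31² + 0.02² + 0.02² + 0.37² + 0.04² + 0.22² + 0.02² = 0.0961 + 0.0004 + 0.0004 + 0.1369 + 0.0016 + 0.0484 + 0.0004 = 0.2842
B_I = 1 / 0.2842 = 3.5186
Σp_IVᵢ² = 0.09² + 0.04² + 0.16² + 0.17² + 0.12² + 0.27² + 0.15² = 0.0081 + 0.0016 + 0.0256 + 0.0289 + 0.0144 + 0.0729 + 0.0225 = 0.1740
B_IV = 1 / 0.1740 = 5.7471
Ranking by B (broadest → narrowest): morphospecies IV (5.75) > morphospecies I (3.52) > morphospecies II (1.90)

morphospecies IV > morphospecies I > morphospecies II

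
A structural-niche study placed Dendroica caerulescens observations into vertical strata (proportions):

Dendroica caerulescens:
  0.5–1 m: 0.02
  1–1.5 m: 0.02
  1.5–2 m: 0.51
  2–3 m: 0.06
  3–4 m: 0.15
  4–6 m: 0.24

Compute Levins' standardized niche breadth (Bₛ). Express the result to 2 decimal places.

Σpᵢ² = 0.02² + 0.02² + 0.51² + 0.06² + 0.15² + 0.24² = 0.0004 + 0.0004 + 0.2601 + 0.0036 + 0.0225 + 0.0576 = 0.3446
B = 1 / 0.3446 = 2.9019
Bₛ = (B − 1)/(n − 1) = (2.9019 − 1)/(6 − 1) = 1.9019/5 = 0.3804

0.38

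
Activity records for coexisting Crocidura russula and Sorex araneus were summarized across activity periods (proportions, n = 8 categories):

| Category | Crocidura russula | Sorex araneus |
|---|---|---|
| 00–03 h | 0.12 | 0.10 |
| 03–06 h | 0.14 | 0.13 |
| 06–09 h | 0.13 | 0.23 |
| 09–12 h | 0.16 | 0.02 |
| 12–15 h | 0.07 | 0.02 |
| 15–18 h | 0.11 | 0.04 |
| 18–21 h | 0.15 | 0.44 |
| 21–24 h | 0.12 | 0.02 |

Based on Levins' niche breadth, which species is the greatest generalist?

Crocidura russula

Σp_russᵢ² = 0.12² + 0.14² + 0.13² + 0.16² + 0.07² + 0.11² + 0.15² + 0.12² = 0.0144 + 0.0196 + 0.0169 + 0.0256 + 0.0049 + 0.0121 + 0.0225 + 0.0144 = 0.1304
B_russ = 1 / 0.1304 = 7.6687
Σp_aranᵢ² = 0.10² + 0.13² + 0.23² + 0.02² + 0.02² + 0.04² + 0.44² + 0.02² = 0.0100 + 0.0169 + 0.0529 + 0.0004 + 0.0004 + 0.0016 + 0.1936 + 0.0004 = 0.2762
B_aran = 1 / 0.2762 = 3.6206
Highest B → broadest niche (most generalist): Crocidura russula (B = 7.67).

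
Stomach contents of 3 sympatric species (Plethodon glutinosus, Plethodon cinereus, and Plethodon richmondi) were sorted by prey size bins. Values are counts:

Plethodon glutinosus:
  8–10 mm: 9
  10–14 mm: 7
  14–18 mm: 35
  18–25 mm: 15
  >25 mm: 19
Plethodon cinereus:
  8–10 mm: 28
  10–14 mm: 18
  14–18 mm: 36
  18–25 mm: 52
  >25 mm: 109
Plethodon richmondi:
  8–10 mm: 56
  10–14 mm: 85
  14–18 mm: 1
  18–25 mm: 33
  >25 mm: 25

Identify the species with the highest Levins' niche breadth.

Proportions for Plethodon glutinosus (n=85): 9/85=0.1059, 7/85=0.0824, 35/85=0.4118, 15/85=0.1765, 19/85=0.2235
Proportions for Plethodon cinereus (n=243): 28/243=0.1152, 18/243=0.0741, 36/243=0.1481, 52/243=0.2140, 109/243=0.4486
Proportions for Plethodon richmondi (n=200): 56/200=0.2800, 85/200=0.4250, 1/200=0.0050, 33/200=0.1650, 25/200=0.1250
Σp_glutᵢ² = 0.1059² + 0.0824² + 0.4118² + 0.1765² + 0.2235² = 0.011215 + 0.006790 + 0.169579 + 0.031152 + 0.049952 = 0.268688
B_glut = 1 / 0.268688 = 3.7218
Σp_cineᵢ² = 0.1152² + 0.0741² + 0.1481² + 0.2140² + 0.4486² = 0.013271 + 0.005491 + 0.021934 + 0.045796 + 0.201242 = 0.287734
B_cine = 1 / 0.287734 = 3.4754
Σp_richᵢ² = 0.2800² + 0.4250² + 0.0050² + 0.1650² + 0.1250² = 0.078400 + 0.180625 + 0.000025 + 0.027225 + 0.015625 = 0.301900
B_rich = 1 / 0.301900 = 3.3124
Highest B → broadest niche (most generalist): Plethodon glutinosus (B = 3.72).

Plethodon glutinosus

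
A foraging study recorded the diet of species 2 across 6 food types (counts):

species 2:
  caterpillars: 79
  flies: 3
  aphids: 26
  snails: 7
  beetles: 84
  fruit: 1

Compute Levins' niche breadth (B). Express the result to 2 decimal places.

Proportions for species 2 (n=200): 79/200=0.3950, 3/200=0.0150, 26/200=0.1300, 7/200=0.0350, 84/200=0.4200, 1/200=0.0050
Σpᵢ² = 0.3950² + 0.0150² + 0.1300² + 0.0350² + 0.4200² + 0.0050² = 0.156025 + 0.000225 + 0.016900 + 0.001225 + 0.176400 + 0.000025 = 0.350800
B = 1 / 0.350800 = 2.8506

2.85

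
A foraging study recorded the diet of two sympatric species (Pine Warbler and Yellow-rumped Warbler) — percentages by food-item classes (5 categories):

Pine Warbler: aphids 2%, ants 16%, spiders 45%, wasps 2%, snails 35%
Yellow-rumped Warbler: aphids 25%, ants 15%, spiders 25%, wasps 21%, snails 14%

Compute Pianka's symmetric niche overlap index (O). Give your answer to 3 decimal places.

0.715

Convert percentages to proportions (divide by 100).
Σ p₁ᵢp₂ᵢ = 0.0050 + 0.0240 + 0.1125 + 0.0042 + 0.0490 = 0.1947
Σp_1ᵢ² = 0.02² + 0.16² + 0.45² + 0.02² + 0.35² = 0.0004 + 0.0256 + 0.2025 + 0.0004 + 0.1225 = 0.3514
Σp_2ᵢ² = 0.25² + 0.15² + 0.25² + 0.21² + 0.14² = 0.0625 + 0.0225 + 0.0625 + 0.0441 + 0.0196 = 0.2112
O = 0.1947 / √(0.3514 × 0.2112) = 0.1947 / 0.272426 = 0.71469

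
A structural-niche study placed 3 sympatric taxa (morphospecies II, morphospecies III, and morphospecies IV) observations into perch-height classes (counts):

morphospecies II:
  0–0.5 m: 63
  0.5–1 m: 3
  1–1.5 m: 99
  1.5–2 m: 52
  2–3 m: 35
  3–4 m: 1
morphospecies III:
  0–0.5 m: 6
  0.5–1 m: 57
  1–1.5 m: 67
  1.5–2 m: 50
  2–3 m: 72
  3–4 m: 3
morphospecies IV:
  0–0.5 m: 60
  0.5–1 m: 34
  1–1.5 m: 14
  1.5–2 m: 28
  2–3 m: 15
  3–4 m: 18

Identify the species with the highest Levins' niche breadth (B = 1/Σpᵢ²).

morphospecies IV

Proportions for morphospecies II (n=253): 63/253=0.2490, 3/253=0.0119, 99/253=0.3913, 52/253=0.2055, 35/253=0.1383, 1/253=0.0040
Proportions for morphospecies III (n=255): 6/255=0.0235, 57/255=0.2235, 67/255=0.2627, 50/255=0.1961, 72/255=0.2824, 3/255=0.0118
Proportions for morphospecies IV (n=169): 60/169=0.3550, 34/169=0.2012, 14/169=0.0828, 28/169=0.1657, 15/169=0.0888, 18/169=0.1065
Σp_IIᵢ² = 0.2490² + 0.0119² + 0.3913² + 0.2055² + 0.1383² + 0.0040² = 0.062001 + 0.000142 + 0.153116 + 0.042230 + 0.019127 + 0.000016 = 0.276632
B_II = 1 / 0.276632 = 3.6149
Σp_IIIᵢ² = 0.0235² + 0.2235² + 0.2627² + 0.1961² + 0.2824² + 0.0118² = 0.000552 + 0.049952 + 0.069011 + 0.038455 + 0.079750 + 0.000139 = 0.237859
B_III = 1 / 0.237859 = 4.2042
Σp_IVᵢ² = 0.3550² + 0.2012² + 0.0828² + 0.1657² + 0.0888² + 0.1065² = 0.126025 + 0.040481 + 0.006856 + 0.027456 + 0.007885 + 0.011342 = 0.220045
B_IV = 1 / 0.220045 = 4.5445
Highest B → broadest niche (most generalist): morphospecies IV (B = 4.54).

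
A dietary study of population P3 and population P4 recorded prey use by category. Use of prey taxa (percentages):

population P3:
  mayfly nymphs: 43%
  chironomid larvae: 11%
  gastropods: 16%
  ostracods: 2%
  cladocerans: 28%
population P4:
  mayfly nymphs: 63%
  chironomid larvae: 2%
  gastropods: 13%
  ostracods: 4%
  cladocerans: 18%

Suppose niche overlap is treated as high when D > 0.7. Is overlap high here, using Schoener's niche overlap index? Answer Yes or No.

Yes

Convert percentages to proportions (divide by 100).
Σ|p₁ᵢ − p₂ᵢ| = 0.20 + 0.09 + 0.03 + 0.02 + 0.10 = 0.44
D = 1 − ½ × 0.44 = 1 − 0.220 = 0.7800
D = 0.7800 > 0.7 → Yes.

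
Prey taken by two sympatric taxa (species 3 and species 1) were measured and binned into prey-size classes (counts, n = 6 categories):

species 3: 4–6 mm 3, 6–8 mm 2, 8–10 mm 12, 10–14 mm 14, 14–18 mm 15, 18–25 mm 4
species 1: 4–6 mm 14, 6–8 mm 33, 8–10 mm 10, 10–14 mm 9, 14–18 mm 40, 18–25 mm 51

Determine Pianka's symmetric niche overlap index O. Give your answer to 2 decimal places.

Proportions for species 3 (n=50): 3/50=0.0600, 2/50=0.0400, 12/50=0.2400, 14/50=0.2800, 15/50=0.3000, 4/50=0.0800
Proportions for species 1 (n=157): 14/157=0.0892, 33/157=0.2102, 10/157=0.0637, 9/157=0.0573, 40/157=0.2548, 51/157=0.3248
Σ p₁ᵢp₂ᵢ = 0.005352 + 0.008408 + 0.015288 + 0.016044 + 0.076440 + 0.025984 = 0.147516
Σp_1ᵢ² = 0.0600² + 0.0400² + 0.2400² + 0.2800² + 0.3000² + 0.0800² = 0.003600 + 0.001600 + 0.057600 + 0.078400 + 0.090000 + 0.006400 = 0.237600
Σp_2ᵢ² = 0.0892² + 0.2102² + 0.0637² + 0.0573² + 0.2548² + 0.3248² = 0.007957 + 0.044184 + 0.004058 + 0.003283 + 0.064923 + 0.105495 = 0.229900
O = 0.147516 / √(0.237600 × 0.229900) = 0.147516 / 0.2337183 = 0.6312

0.63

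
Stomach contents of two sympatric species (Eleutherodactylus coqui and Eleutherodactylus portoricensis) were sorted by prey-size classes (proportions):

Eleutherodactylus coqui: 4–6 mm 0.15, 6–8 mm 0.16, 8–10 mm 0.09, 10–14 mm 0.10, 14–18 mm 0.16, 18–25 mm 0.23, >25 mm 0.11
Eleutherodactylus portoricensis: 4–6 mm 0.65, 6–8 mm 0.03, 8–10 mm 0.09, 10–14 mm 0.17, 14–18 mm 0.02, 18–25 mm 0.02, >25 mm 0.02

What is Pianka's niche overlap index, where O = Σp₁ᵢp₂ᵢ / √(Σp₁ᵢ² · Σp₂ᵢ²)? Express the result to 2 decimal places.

0.51

Σ p₁ᵢp₂ᵢ = 0.0975 + 0.0048 + 0.0081 + 0.0170 + 0.0032 + 0.0046 + 0.0022 = 0.1374
Σp_1ᵢ² = 0.15² + 0.16² + 0.09² + 0.10² + 0.16² + 0.23² + 0.11² = 0.0225 + 0.0256 + 0.0081 + 0.0100 + 0.0256 + 0.0529 + 0.0121 = 0.1568
Σp_2ᵢ² = 0.65² + 0.03² + 0.09² + 0.17² + 0.02² + 0.02² + 0.02² = 0.4225 + 0.0009 + 0.0081 + 0.0289 + 0.0004 + 0.0004 + 0.0004 = 0.4616
O = 0.1374 / √(0.1568 × 0.4616) = 0.1374 / 0.26903 = 0.5107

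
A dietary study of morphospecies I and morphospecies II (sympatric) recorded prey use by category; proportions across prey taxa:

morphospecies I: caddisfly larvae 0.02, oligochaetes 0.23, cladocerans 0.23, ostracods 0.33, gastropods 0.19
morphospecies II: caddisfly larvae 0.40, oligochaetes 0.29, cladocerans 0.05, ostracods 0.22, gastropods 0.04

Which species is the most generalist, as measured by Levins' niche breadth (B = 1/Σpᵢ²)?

Σp_Iᵢ² = 0.02² + 0.23² + 0.23² + 0.33² + 0.19² = 0.0004 + 0.0529 + 0.0529 + 0.1089 + 0.0361 = 0.2512
B_I = 1 / 0.2512 = 3.9809
Σp_IIᵢ² = 0.40² + 0.29² + 0.05² + 0.22² + 0.04² = 0.1600 + 0.0841 + 0.0025 + 0.0484 + 0.0016 = 0.2966
B_II = 1 / 0.2966 = 3.3715
Highest B → broadest niche (most generalist): morphospecies I (B = 3.98).

morphospecies I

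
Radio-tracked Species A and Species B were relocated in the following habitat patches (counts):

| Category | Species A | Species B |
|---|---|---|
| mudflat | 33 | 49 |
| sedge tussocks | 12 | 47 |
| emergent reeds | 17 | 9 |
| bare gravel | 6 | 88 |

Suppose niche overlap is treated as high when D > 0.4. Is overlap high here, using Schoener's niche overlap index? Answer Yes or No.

Proportions for Species A (n=68): 33/68=0.4853, 12/68=0.1765, 17/68=0.2500, 6/68=0.0882
Proportions for Species B (n=193): 49/193=0.2539, 47/193=0.2435, 9/193=0.0466, 88/193=0.4560
Σ|p₁ᵢ − p₂ᵢ| = 0.2314 + 0.0670 + 0.2034 + 0.3678 = 0.8696
D = 1 − ½ × 0.8696 = 1 − 0.43480 = 0.56520
D = 0.56520 > 0.4 → Yes.

Yes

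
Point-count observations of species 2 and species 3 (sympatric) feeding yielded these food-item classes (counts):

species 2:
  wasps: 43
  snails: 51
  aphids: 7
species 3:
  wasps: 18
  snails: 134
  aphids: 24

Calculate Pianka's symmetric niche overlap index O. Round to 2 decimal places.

0.84

Proportions for species 2 (n=101): 43/101=0.4257, 51/101=0.5050, 7/101=0.0693
Proportions for species 3 (n=176): 18/176=0.1023, 134/176=0.7614, 24/176=0.1364
Σ p₁ᵢp₂ᵢ = 0.043549 + 0.384507 + 0.009453 = 0.437509
Σp_1ᵢ² = 0.4257² + 0.5050² + 0.0693² = 0.181220 + 0.255025 + 0.004802 = 0.441047
Σp_2ᵢ² = 0.1023² + 0.7614² + 0.1364² = 0.010465 + 0.579730 + 0.018605 = 0.608800
O = 0.437509 / √(0.441047 × 0.608800) = 0.437509 / 0.5181789 = 0.8443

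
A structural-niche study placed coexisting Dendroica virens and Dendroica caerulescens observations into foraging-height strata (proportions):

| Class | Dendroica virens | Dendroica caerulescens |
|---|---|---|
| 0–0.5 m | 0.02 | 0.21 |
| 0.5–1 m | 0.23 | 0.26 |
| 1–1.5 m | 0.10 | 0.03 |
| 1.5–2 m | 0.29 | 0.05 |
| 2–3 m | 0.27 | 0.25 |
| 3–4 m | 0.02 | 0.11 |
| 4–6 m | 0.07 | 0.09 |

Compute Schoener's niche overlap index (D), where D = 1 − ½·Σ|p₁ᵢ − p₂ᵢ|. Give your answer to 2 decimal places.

Σ|p₁ᵢ − p₂ᵢ| = 0.19 + 0.03 + 0.07 + 0.24 + 0.02 + 0.09 + 0.02 = 0.66
D = 1 − ½ × 0.66 = 1 − 0.330 = 0.6700

0.67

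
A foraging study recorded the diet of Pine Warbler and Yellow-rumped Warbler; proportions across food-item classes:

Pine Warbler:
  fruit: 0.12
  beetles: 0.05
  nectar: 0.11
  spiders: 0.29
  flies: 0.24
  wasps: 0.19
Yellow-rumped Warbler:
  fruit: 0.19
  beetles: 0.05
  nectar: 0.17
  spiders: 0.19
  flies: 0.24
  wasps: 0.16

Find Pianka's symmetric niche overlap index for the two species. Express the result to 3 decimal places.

Σ p₁ᵢp₂ᵢ = 0.0228 + 0.0025 + 0.0187 + 0.0551 + 0.0576 + 0.0304 = 0.1871
Σp_1ᵢ² = 0.12² + 0.05² + 0.11² + 0.29² + 0.24² + 0.19² = 0.0144 + 0.0025 + 0.0121 + 0.0841 + 0.0576 + 0.0361 = 0.2068
Σp_2ᵢ² = 0.19² + 0.05² + 0.17² + 0.19² + 0.24² + 0.16² = 0.0361 + 0.0025 + 0.0289 + 0.0361 + 0.0576 + 0.0256 = 0.1868
O = 0.1871 / √(0.2068 × 0.1868) = 0.1871 / 0.196546 = 0.95194

0.952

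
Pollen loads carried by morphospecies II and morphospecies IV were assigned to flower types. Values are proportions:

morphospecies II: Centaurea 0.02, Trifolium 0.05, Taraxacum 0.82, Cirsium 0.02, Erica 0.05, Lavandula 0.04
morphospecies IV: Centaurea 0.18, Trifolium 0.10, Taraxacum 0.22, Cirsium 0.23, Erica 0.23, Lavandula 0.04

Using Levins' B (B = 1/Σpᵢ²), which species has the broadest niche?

Σp_IIᵢ² = 0.02² + 0.05² + 0.82² + 0.02² + 0.05² + 0.04² = 0.0004 + 0.0025 + 0.6724 + 0.0004 + 0.0025 + 0.0016 = 0.6798
B_II = 1 / 0.6798 = 1.4710
Σp_IVᵢ² = 0.18² + 0.10² + 0.22² + 0.23² + 0.23² + 0.04² = 0.0324 + 0.0100 + 0.0484 + 0.0529 + 0.0529 + 0.0016 = 0.1982
B_IV = 1 / 0.1982 = 5.0454
Highest B → broadest niche (most generalist): morphospecies IV (B = 5.05).

morphospecies IV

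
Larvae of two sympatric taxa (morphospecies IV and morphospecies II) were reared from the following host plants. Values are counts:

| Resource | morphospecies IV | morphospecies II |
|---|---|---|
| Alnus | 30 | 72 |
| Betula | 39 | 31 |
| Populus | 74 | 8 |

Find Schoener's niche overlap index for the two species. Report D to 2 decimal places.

0.55

Proportions for morphospecies IV (n=143): 30/143=0.2098, 39/143=0.2727, 74/143=0.5175
Proportions for morphospecies II (n=111): 72/111=0.6486, 31/111=0.2793, 8/111=0.0721
Σ|p₁ᵢ − p₂ᵢ| = 0.4388 + 0.0066 + 0.4454 = 0.8908
D = 1 − ½ × 0.8908 = 1 − 0.44540 = 0.55460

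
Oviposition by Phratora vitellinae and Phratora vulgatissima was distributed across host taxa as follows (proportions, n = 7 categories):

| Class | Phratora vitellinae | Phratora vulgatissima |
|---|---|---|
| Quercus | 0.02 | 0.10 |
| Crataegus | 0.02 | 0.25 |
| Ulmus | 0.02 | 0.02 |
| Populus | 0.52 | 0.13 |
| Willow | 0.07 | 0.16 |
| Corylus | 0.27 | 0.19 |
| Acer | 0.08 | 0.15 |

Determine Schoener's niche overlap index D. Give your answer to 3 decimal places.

0.530

Σ|p₁ᵢ − p₂ᵢ| = 0.08 + 0.23 + 0.00 + 0.39 + 0.09 + 0.08 + 0.07 = 0.94
D = 1 − ½ × 0.94 = 1 − 0.470 = 0.53000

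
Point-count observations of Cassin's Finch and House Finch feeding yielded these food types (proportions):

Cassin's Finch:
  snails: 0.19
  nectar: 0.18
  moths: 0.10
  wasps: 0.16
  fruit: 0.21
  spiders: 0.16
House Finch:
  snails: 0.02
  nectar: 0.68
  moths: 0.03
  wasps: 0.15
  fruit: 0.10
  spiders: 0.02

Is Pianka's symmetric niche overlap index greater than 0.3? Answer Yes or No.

Yes

Σ p₁ᵢp₂ᵢ = 0.0038 + 0.1224 + 0.0030 + 0.0240 + 0.0210 + 0.0032 = 0.1774
Σp_1ᵢ² = 0.19² + 0.18² + 0.10² + 0.16² + 0.21² + 0.16² = 0.0361 + 0.0324 + 0.0100 + 0.0256 + 0.0441 + 0.0256 = 0.1738
Σp_2ᵢ² = 0.02² + 0.68² + 0.03² + 0.15² + 0.10² + 0.02² = 0.0004 + 0.4624 + 0.0009 + 0.0225 + 0.0100 + 0.0004 = 0.4966
O = 0.1774 / √(0.1738 × 0.4966) = 0.1774 / 0.29378 = 0.6039
O = 0.6039 > 0.3 → Yes.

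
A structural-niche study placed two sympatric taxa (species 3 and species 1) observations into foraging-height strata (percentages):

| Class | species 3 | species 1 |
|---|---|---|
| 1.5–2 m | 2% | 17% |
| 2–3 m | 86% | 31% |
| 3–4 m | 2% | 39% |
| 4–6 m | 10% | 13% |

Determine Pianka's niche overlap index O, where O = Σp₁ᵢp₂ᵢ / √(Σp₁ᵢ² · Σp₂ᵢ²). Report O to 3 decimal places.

0.619

Convert percentages to proportions (divide by 100).
Σ p₁ᵢp₂ᵢ = 0.0034 + 0.2666 + 0.0078 + 0.0130 = 0.2908
Σp_1ᵢ² = 0.02² + 0.86² + 0.02² + 0.10² = 0.0004 + 0.7396 + 0.0004 + 0.0100 = 0.7504
Σp_2ᵢ² = 0.17² + 0.31² + 0.39² + 0.13² = 0.0289 + 0.0961 + 0.1521 + 0.0169 = 0.2940
O = 0.2908 / √(0.7504 × 0.2940) = 0.2908 / 0.469699 = 0.61912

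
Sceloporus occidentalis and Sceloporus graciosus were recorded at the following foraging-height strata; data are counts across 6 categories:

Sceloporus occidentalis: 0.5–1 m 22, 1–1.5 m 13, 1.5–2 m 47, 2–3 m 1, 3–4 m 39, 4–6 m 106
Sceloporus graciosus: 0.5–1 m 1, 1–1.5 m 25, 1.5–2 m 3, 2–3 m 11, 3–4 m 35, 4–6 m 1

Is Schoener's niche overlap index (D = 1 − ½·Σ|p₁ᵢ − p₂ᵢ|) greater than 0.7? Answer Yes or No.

No

Proportions for Sceloporus occidentalis (n=228): 22/228=0.0965, 13/228=0.0570, 47/228=0.2061, 1/228=0.0044, 39/228=0.1711, 106/228=0.4649
Proportions for Sceloporus graciosus (n=76): 1/76=0.0132, 25/76=0.3289, 3/76=0.0395, 11/76=0.1447, 35/76=0.4605, 1/76=0.0132
Σ|p₁ᵢ − p₂ᵢ| = 0.0833 + 0.2719 + 0.1666 + 0.1403 + 0.2894 + 0.4517 = 1.4032
D = 1 − ½ × 1.4032 = 1 − 0.70160 = 0.29840
D = 0.29840 < 0.7 → No.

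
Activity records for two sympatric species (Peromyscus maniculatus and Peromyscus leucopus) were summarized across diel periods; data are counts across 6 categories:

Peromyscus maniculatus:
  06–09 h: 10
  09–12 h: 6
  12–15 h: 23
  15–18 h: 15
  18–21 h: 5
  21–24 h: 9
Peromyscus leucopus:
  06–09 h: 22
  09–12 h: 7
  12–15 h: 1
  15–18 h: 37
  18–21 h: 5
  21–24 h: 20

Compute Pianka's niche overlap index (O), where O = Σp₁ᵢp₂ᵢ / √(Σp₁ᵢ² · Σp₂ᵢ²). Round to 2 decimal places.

Proportions for Peromyscus maniculatus (n=68): 10/68=0.1471, 6/68=0.0882, 23/68=0.3382, 15/68=0.2206, 5/68=0.0735, 9/68=0.1324
Proportions for Peromyscus leucopus (n=92): 22/92=0.2391, 7/92=0.0761, 1/92=0.0109, 37/92=0.4022, 5/92=0.0543, 20/92=0.2174
Σ p₁ᵢp₂ᵢ = 0.035172 + 0.006712 + 0.003686 + 0.088725 + 0.003991 + 0.028784 = 0.167070
Σp_1ᵢ² = 0.1471² + 0.0882² + 0.3382² + 0.2206² + 0.0735² + 0.1324² = 0.021638 + 0.007779 + 0.114379 + 0.048664 + 0.005402 + 0.017530 = 0.215392
Σp_2ᵢ² = 0.2391² + 0.0761² + 0.0109² + 0.4022² + 0.0543² + 0.2174² = 0.057169 + 0.005791 + 0.000119 + 0.161765 + 0.002948 + 0.047263 = 0.275055
O = 0.167070 / √(0.215392 × 0.275055) = 0.167070 / 0.2434022 = 0.6864

0.69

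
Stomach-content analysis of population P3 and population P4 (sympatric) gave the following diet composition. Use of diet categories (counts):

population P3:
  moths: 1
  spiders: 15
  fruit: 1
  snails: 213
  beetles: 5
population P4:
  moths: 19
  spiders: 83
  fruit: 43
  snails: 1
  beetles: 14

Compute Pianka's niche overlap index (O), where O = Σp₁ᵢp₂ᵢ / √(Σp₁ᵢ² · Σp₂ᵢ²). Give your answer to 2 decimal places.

0.08

Proportions for population P3 (n=235): 1/235=0.0043, 15/235=0.0638, 1/235=0.0043, 213/235=0.9064, 5/235=0.0213
Proportions for population P4 (n=160): 19/160=0.1188, 83/160=0.5188, 43/160=0.2688, 1/160=0.0063, 14/160=0.0875
Σ p₁ᵢp₂ᵢ = 0.000511 + 0.033099 + 0.001156 + 0.005710 + 0.001864 = 0.042340
Σp_1ᵢ² = 0.0043² + 0.0638² + 0.0043² + 0.9064² + 0.0213² = 0.000018 + 0.004070 + 0.000018 + 0.821561 + 0.000454 = 0.826121
Σp_2ᵢ² = 0.1188² + 0.5188² + 0.2688² + 0.0063² + 0.0875² = 0.014113 + 0.269153 + 0.072253 + 0.000040 + 0.007656 = 0.363215
O = 0.042340 / √(0.826121 × 0.363215) = 0.042340 / 0.5477769 = 0.0773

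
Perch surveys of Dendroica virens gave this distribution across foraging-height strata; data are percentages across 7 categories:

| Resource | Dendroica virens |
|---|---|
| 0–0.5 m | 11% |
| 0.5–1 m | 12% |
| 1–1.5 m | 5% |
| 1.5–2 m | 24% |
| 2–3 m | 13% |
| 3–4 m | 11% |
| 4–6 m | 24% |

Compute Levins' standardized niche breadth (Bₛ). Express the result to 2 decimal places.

Convert percentages to proportions (divide by 100).
Σpᵢ² = 0.11² + 0.12² + 0.05² + 0.24² + 0.13² + 0.11² + 0.24² = 0.0121 + 0.0144 + 0.0025 + 0.0576 + 0.0169 + 0.0121 + 0.0576 = 0.1732
B = 1 / 0.1732 = 5.7737
Bₛ = (B − 1)/(n − 1) = (5.7737 − 1)/(7 − 1) = 4.7737/6 = 0.7956

0.80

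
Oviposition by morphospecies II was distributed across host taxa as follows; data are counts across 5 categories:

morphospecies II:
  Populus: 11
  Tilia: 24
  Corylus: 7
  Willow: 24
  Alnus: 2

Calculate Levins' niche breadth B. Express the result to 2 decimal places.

Proportions for morphospecies II (n=68): 11/68=0.1618, 24/68=0.3529, 7/68=0.1029, 24/68=0.3529, 2/68=0.0294
Σpᵢ² = 0.1618² + 0.3529² + 0.1029² + 0.3529² + 0.0294² = 0.026179 + 0.124538 + 0.010588 + 0.124538 + 0.000864 = 0.286707
B = 1 / 0.286707 = 3.4879

3.49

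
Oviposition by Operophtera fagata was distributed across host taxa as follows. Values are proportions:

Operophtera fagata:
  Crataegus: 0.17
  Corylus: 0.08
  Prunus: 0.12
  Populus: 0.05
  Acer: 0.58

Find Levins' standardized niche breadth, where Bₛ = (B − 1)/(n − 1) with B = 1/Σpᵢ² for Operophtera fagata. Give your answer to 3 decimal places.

Σpᵢ² = 0.17² + 0.08² + 0.12² + 0.05² + 0.58² = 0.0289 + 0.0064 + 0.0144 + 0.0025 + 0.3364 = 0.3886
B = 1 / 0.3886 = 2.57334
Bₛ = (B − 1)/(n − 1) = (2.57334 − 1)/(5 − 1) = 1.57334/4 = 0.39334

0.393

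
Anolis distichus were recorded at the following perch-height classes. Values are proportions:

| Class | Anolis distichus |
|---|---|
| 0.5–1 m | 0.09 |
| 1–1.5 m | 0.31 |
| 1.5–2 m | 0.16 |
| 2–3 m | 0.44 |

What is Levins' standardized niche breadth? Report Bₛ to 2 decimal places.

Σpᵢ² = 0.09² + 0.31² + 0.16² + 0.44² = 0.0081 + 0.0961 + 0.0256 + 0.1936 = 0.3234
B = 1 / 0.3234 = 3.0921
Bₛ = (B − 1)/(n − 1) = (3.0921 − 1)/(4 − 1) = 2.0921/3 = 0.6974

0.70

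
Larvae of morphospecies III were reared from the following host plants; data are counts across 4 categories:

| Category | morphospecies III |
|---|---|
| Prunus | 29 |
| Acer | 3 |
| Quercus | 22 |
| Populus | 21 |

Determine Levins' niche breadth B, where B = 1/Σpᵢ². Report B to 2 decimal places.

Proportions for morphospecies III (n=75): 29/75=0.3867, 3/75=0.0400, 22/75=0.2933, 21/75=0.2800
Σpᵢ² = 0.3867² + 0.0400² + 0.2933² + 0.2800² = 0.149537 + 0.001600 + 0.086025 + 0.078400 = 0.315562
B = 1 / 0.315562 = 3.1689

3.17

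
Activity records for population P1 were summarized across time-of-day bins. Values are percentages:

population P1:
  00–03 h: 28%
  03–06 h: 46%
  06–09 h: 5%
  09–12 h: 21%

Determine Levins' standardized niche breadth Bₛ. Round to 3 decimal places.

Convert percentages to proportions (divide by 100).
Σpᵢ² = 0.28² + 0.46² + 0.05² + 0.21² = 0.0784 + 0.2116 + 0.0025 + 0.0441 = 0.3366
B = 1 / 0.3366 = 2.97089
Bₛ = (B − 1)/(n − 1) = (2.97089 − 1)/(4 − 1) = 1.97089/3 = 0.65696

0.657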